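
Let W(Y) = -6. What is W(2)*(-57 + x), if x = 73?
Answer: -96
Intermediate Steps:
W(2)*(-57 + x) = -6*(-57 + 73) = -6*16 = -96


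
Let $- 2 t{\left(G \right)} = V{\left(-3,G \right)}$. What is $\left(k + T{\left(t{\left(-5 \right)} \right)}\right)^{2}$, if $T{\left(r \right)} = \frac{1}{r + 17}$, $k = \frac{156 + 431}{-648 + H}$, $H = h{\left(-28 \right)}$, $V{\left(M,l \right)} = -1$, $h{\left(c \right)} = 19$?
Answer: $\frac{371988369}{484660225} \approx 0.76752$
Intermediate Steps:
$H = 19$
$k = - \frac{587}{629}$ ($k = \frac{156 + 431}{-648 + 19} = \frac{587}{-629} = 587 \left(- \frac{1}{629}\right) = - \frac{587}{629} \approx -0.93323$)
$t{\left(G \right)} = \frac{1}{2}$ ($t{\left(G \right)} = \left(- \frac{1}{2}\right) \left(-1\right) = \frac{1}{2}$)
$T{\left(r \right)} = \frac{1}{17 + r}$
$\left(k + T{\left(t{\left(-5 \right)} \right)}\right)^{2} = \left(- \frac{587}{629} + \frac{1}{17 + \frac{1}{2}}\right)^{2} = \left(- \frac{587}{629} + \frac{1}{\frac{35}{2}}\right)^{2} = \left(- \frac{587}{629} + \frac{2}{35}\right)^{2} = \left(- \frac{19287}{22015}\right)^{2} = \frac{371988369}{484660225}$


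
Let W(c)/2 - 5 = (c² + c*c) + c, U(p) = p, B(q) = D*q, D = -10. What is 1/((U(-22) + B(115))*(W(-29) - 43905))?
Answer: 1/47570308 ≈ 2.1022e-8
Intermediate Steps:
B(q) = -10*q
W(c) = 10 + 2*c + 4*c² (W(c) = 10 + 2*((c² + c*c) + c) = 10 + 2*((c² + c²) + c) = 10 + 2*(2*c² + c) = 10 + 2*(c + 2*c²) = 10 + (2*c + 4*c²) = 10 + 2*c + 4*c²)
1/((U(-22) + B(115))*(W(-29) - 43905)) = 1/((-22 - 10*115)*((10 + 2*(-29) + 4*(-29)²) - 43905)) = 1/((-22 - 1150)*((10 - 58 + 4*841) - 43905)) = 1/(-1172*((10 - 58 + 3364) - 43905)) = 1/(-1172*(3316 - 43905)) = 1/(-1172*(-40589)) = 1/47570308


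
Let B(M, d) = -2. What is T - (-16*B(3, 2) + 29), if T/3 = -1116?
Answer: -3409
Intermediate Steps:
T = -3348 (T = 3*(-1116) = -3348)
T - (-16*B(3, 2) + 29) = -3348 - (-16*(-2) + 29) = -3348 - (32 + 29) = -3348 - 1*61 = -3348 - 61 = -3409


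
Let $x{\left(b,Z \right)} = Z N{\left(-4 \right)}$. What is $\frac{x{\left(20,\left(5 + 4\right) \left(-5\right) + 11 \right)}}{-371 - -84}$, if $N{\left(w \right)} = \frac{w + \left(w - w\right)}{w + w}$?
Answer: $\frac{17}{287} \approx 0.059233$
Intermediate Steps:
$N{\left(w \right)} = \frac{1}{2}$ ($N{\left(w \right)} = \frac{w + 0}{2 w} = w \frac{1}{2 w} = \frac{1}{2}$)
$x{\left(b,Z \right)} = \frac{Z}{2}$ ($x{\left(b,Z \right)} = Z \frac{1}{2} = \frac{Z}{2}$)
$\frac{x{\left(20,\left(5 + 4\right) \left(-5\right) + 11 \right)}}{-371 - -84} = \frac{\frac{1}{2} \left(\left(5 + 4\right) \left(-5\right) + 11\right)}{-371 - -84} = \frac{\frac{1}{2} \left(9 \left(-5\right) + 11\right)}{-371 + 84} = \frac{\frac{1}{2} \left(-45 + 11\right)}{-287} = \frac{1}{2} \left(-34\right) \left(- \frac{1}{287}\right) = \left(-17\right) \left(- \frac{1}{287}\right) = \frac{17}{287}$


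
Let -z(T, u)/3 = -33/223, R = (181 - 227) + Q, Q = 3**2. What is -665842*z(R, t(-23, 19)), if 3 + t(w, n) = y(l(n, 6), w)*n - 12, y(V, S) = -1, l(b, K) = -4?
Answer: -65918358/223 ≈ -2.9560e+5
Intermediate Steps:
Q = 9
t(w, n) = -15 - n (t(w, n) = -3 + (-n - 12) = -3 + (-12 - n) = -15 - n)
R = -37 (R = (181 - 227) + 9 = -46 + 9 = -37)
z(T, u) = 99/223 (z(T, u) = -(-99)/223 = -3*(-33/223) = 99/223)
-665842*z(R, t(-23, 19)) = -665842/(1/(99/223)) = -665842/223/99 = -665842*99/223 = -65918358/223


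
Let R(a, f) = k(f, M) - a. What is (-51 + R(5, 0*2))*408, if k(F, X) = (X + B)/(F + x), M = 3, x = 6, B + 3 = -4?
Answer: -23120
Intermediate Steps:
B = -7 (B = -3 - 4 = -7)
k(F, X) = (-7 + X)/(6 + F) (k(F, X) = (X - 7)/(F + 6) = (-7 + X)/(6 + F))
R(a, f) = -a - 4/(6 + f) (R(a, f) = (-7 + 3)/(6 + f) - a = -4/(6 + f) - a = -a - 4/(6 + f))
(-51 + R(5, 0*2))*408 = (-51 + (-4 - 1*5*(6 + 0*2))/(6 + 0*2))*408 = (-51 + (-4 - 1*5*(6 + 0))/(6 + 0))*408 = (-51 + (-4 - 1*5*6)/6)*408 = (-51 + (-4 - 30)/6)*408 = (-51 + (1/6)*(-34))*408 = (-51 - 17/3)*408 = -170/3*408 = -23120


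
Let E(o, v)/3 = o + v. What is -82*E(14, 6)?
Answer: -4920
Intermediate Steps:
E(o, v) = 3*o + 3*v (E(o, v) = 3*(o + v) = 3*o + 3*v)
-82*E(14, 6) = -82*(3*14 + 3*6) = -82*(42 + 18) = -82*60 = -4920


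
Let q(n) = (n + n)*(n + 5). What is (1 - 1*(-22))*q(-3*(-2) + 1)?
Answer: 3864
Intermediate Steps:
q(n) = 2*n*(5 + n) (q(n) = (2*n)*(5 + n) = 2*n*(5 + n))
(1 - 1*(-22))*q(-3*(-2) + 1) = (1 - 1*(-22))*(2*(-3*(-2) + 1)*(5 + (-3*(-2) + 1))) = (1 + 22)*(2*(6 + 1)*(5 + (6 + 1))) = 23*(2*7*(5 + 7)) = 23*(2*7*12) = 23*168 = 3864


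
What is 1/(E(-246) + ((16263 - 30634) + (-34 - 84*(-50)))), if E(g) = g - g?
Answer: -1/10205 ≈ -9.7991e-5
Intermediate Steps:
E(g) = 0
1/(E(-246) + ((16263 - 30634) + (-34 - 84*(-50)))) = 1/(0 + ((16263 - 30634) + (-34 - 84*(-50)))) = 1/(0 + (-14371 + (-34 + 4200))) = 1/(0 + (-14371 + 4166)) = 1/(0 - 10205) = 1/(-10205) = -1/10205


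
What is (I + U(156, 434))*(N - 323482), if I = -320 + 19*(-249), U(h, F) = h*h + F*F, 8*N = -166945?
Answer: -572009634441/8 ≈ -7.1501e+10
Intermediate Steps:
N = -166945/8 (N = (⅛)*(-166945) = -166945/8 ≈ -20868.)
U(h, F) = F² + h² (U(h, F) = h² + F² = F² + h²)
I = -5051 (I = -320 - 4731 = -5051)
(I + U(156, 434))*(N - 323482) = (-5051 + (434² + 156²))*(-166945/8 - 323482) = (-5051 + (188356 + 24336))*(-2754801/8) = (-5051 + 212692)*(-2754801/8) = 207641*(-2754801/8) = -572009634441/8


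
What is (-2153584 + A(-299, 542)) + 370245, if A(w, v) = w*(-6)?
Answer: -1781545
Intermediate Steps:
A(w, v) = -6*w
(-2153584 + A(-299, 542)) + 370245 = (-2153584 - 6*(-299)) + 370245 = (-2153584 + 1794) + 370245 = -2151790 + 370245 = -1781545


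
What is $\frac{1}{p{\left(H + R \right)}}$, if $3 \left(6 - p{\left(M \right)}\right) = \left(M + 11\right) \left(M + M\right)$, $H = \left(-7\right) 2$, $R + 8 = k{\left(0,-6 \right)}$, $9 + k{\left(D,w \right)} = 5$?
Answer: $- \frac{1}{254} \approx -0.003937$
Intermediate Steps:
$k{\left(D,w \right)} = -4$ ($k{\left(D,w \right)} = -9 + 5 = -4$)
$R = -12$ ($R = -8 - 4 = -12$)
$H = -14$
$p{\left(M \right)} = 6 - \frac{2 M \left(11 + M\right)}{3}$ ($p{\left(M \right)} = 6 - \frac{\left(M + 11\right) \left(M + M\right)}{3} = 6 - \frac{\left(11 + M\right) 2 M}{3} = 6 - \frac{2 M \left(11 + M\right)}{3}$)
$\frac{1}{p{\left(H + R \right)}} = \frac{1}{6 - \frac{22 \left(-14 - 12\right)}{3} - \frac{2 \left(-14 - 12\right)^{2}}{3}} = \frac{1}{6 - - \frac{572}{3} - \frac{2 \left(-26\right)^{2}}{3}} = \frac{1}{6 + \frac{572}{3} - \frac{1352}{3}} = \frac{1}{-254} = - \frac{1}{254}$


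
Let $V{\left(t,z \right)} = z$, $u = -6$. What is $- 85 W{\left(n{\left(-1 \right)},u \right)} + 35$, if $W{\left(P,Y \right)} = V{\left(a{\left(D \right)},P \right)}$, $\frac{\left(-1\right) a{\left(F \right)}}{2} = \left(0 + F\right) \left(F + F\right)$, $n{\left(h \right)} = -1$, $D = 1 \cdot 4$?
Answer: $120$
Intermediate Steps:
$D = 4$
$a{\left(F \right)} = - 4 F^{2}$ ($a{\left(F \right)} = - 2 \left(0 + F\right) \left(F + F\right) = - 2 F 2 F = - 2 \cdot 2 F^{2} = - 4 F^{2}$)
$W{\left(P,Y \right)} = P$
$- 85 W{\left(n{\left(-1 \right)},u \right)} + 35 = \left(-85\right) \left(-1\right) + 35 = 85 + 35 = 120$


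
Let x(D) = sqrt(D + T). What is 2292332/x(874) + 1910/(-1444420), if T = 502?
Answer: -191/144442 + 573083*sqrt(86)/86 ≈ 61797.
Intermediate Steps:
x(D) = sqrt(502 + D) (x(D) = sqrt(D + 502) = sqrt(502 + D))
2292332/x(874) + 1910/(-1444420) = 2292332/(sqrt(502 + 874)) + 1910/(-1444420) = 2292332/(sqrt(1376)) + 1910*(-1/1444420) = 2292332/((4*sqrt(86))) - 191/144442 = 2292332*(sqrt(86)/344) - 191/144442 = 573083*sqrt(86)/86 - 191/144442 = -191/144442 + 573083*sqrt(86)/86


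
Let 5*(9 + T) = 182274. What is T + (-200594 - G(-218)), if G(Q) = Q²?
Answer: -1058361/5 ≈ -2.1167e+5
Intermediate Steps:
T = 182229/5 (T = -9 + (⅕)*182274 = -9 + 182274/5 = 182229/5 ≈ 36446.)
T + (-200594 - G(-218)) = 182229/5 + (-200594 - 1*(-218)²) = 182229/5 + (-200594 - 1*47524) = 182229/5 + (-200594 - 47524) = 182229/5 - 248118 = -1058361/5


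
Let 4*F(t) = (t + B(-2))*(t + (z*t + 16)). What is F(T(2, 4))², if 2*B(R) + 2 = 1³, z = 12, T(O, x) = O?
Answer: 3969/16 ≈ 248.06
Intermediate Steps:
B(R) = -½ (B(R) = -1 + (½)*1³ = -1 + (½)*1 = -1 + ½ = -½)
F(t) = (16 + 13*t)*(-½ + t)/4 (F(t) = ((t - ½)*(t + (12*t + 16)))/4 = ((-½ + t)*(t + (16 + 12*t)))/4 = ((-½ + t)*(16 + 13*t))/4 = ((16 + 13*t)*(-½ + t))/4 = (16 + 13*t)*(-½ + t)/4)
F(T(2, 4))² = (-2 + (13/4)*2² + (19/8)*2)² = (-2 + (13/4)*4 + 19/4)² = (-2 + 13 + 19/4)² = (63/4)² = 3969/16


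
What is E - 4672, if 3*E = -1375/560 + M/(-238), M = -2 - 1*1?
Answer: -26691115/5712 ≈ -4672.8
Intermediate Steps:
M = -3 (M = -2 - 1 = -3)
E = -4651/5712 (E = (-1375/560 - 3/(-238))/3 = (-1375*1/560 - 3*(-1/238))/3 = (-275/112 + 3/238)/3 = (⅓)*(-4651/1904) = -4651/5712 ≈ -0.81425)
E - 4672 = -4651/5712 - 4672 = -26691115/5712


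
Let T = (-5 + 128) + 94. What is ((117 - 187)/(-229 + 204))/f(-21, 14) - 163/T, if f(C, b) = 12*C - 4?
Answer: -105839/138880 ≈ -0.76209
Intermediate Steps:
f(C, b) = -4 + 12*C
T = 217 (T = 123 + 94 = 217)
((117 - 187)/(-229 + 204))/f(-21, 14) - 163/T = ((117 - 187)/(-229 + 204))/(-4 + 12*(-21)) - 163/217 = (-70/(-25))/(-4 - 252) - 163*1/217 = -70*(-1/25)/(-256) - 163/217 = (14/5)*(-1/256) - 163/217 = -7/640 - 163/217 = -105839/138880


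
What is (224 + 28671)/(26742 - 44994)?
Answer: -28895/18252 ≈ -1.5831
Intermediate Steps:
(224 + 28671)/(26742 - 44994) = 28895/(-18252) = 28895*(-1/18252) = -28895/18252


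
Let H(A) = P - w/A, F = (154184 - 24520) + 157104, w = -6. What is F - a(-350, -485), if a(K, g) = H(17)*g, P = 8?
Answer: 4943926/17 ≈ 2.9082e+5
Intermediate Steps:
F = 286768 (F = 129664 + 157104 = 286768)
H(A) = 8 + 6/A (H(A) = 8 - (-6)/A = 8 + 6/A)
a(K, g) = 142*g/17 (a(K, g) = (8 + 6/17)*g = 142*g/17)
F - a(-350, -485) = 286768 - 142*(-485)/17 = 286768 - 1*(-68870/17) = 286768 + 68870/17 = 4943926/17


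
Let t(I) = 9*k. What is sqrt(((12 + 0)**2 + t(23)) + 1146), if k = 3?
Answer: sqrt(1317) ≈ 36.290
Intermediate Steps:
t(I) = 27 (t(I) = 9*3 = 27)
sqrt(((12 + 0)**2 + t(23)) + 1146) = sqrt(((12 + 0)**2 + 27) + 1146) = sqrt((12**2 + 27) + 1146) = sqrt((144 + 27) + 1146) = sqrt(171 + 1146) = sqrt(1317)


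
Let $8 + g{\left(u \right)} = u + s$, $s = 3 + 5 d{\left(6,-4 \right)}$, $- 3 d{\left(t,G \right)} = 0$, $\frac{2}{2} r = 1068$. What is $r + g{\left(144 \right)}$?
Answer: $1207$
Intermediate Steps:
$r = 1068$
$d{\left(t,G \right)} = 0$ ($d{\left(t,G \right)} = \left(- \frac{1}{3}\right) 0 = 0$)
$s = 3$ ($s = 3 + 5 \cdot 0 = 3 + 0 = 3$)
$g{\left(u \right)} = -5 + u$ ($g{\left(u \right)} = -8 + \left(u + 3\right) = -8 + \left(3 + u\right) = -5 + u$)
$r + g{\left(144 \right)} = 1068 + \left(-5 + 144\right) = 1068 + 139 = 1207$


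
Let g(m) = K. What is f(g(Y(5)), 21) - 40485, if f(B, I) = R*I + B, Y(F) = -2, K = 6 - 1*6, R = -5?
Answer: -40590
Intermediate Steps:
K = 0 (K = 6 - 6 = 0)
g(m) = 0
f(B, I) = B - 5*I (f(B, I) = -5*I + B = B - 5*I)
f(g(Y(5)), 21) - 40485 = (0 - 5*21) - 40485 = (0 - 105) - 40485 = -105 - 40485 = -40590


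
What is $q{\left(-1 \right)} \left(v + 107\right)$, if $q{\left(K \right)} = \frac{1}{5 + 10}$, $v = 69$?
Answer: $\frac{176}{15} \approx 11.733$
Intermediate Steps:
$q{\left(K \right)} = \frac{1}{15}$
$q{\left(-1 \right)} \left(v + 107\right) = \frac{69 + 107}{15} = \frac{1}{15} \cdot 176 = \frac{176}{15}$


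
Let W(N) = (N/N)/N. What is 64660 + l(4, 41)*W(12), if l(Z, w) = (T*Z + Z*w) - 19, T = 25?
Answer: 776165/12 ≈ 64680.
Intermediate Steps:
l(Z, w) = -19 + 25*Z + Z*w (l(Z, w) = (25*Z + Z*w) - 19 = -19 + 25*Z + Z*w)
W(N) = 1/N
64660 + l(4, 41)*W(12) = 64660 + (-19 + 25*4 + 4*41)/12 = 64660 + (-19 + 100 + 164)*(1/12) = 64660 + 245*(1/12) = 64660 + 245/12 = 776165/12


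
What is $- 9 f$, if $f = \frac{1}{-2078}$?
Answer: $\frac{9}{2078} \approx 0.0043311$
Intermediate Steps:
$f = - \frac{1}{2078} \approx -0.00048123$
$- 9 f = \left(-9\right) \left(- \frac{1}{2078}\right) = \frac{9}{2078}$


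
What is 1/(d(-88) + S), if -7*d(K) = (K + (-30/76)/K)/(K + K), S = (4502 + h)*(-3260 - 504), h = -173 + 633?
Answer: -4119808/76945522476401 ≈ -5.3542e-8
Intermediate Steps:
h = 460
S = -18676968 (S = (4502 + 460)*(-3260 - 504) = 4962*(-3764) = -18676968)
d(K) = -(K - 15/(38*K))/(14*K) (d(K) = -(K + (-30/76)/K)/(7*(K + K)) = -(K + (-30*1/76)/K)/(7*(2*K)) = -(K - 15/(38*K))*1/(2*K)/7 = -(K - 15/(38*K))/(14*K))
1/(d(-88) + S) = 1/((-1/14 + (15/532)/(-88)**2) - 18676968) = 1/((-1/14 + (15/532)*(1/7744)) - 18676968) = 1/((-1/14 + 15/4119808) - 18676968) = 1/(-294257/4119808 - 18676968) = 1/(-76945522476401/4119808) = -4119808/76945522476401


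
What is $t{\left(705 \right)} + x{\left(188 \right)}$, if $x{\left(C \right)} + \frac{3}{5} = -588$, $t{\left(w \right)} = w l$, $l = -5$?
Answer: $- \frac{20568}{5} \approx -4113.6$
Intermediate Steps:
$t{\left(w \right)} = - 5 w$ ($t{\left(w \right)} = w \left(-5\right) = - 5 w$)
$x{\left(C \right)} = - \frac{2943}{5}$ ($x{\left(C \right)} = - \frac{3}{5} - 588 = - \frac{2943}{5}$)
$t{\left(705 \right)} + x{\left(188 \right)} = \left(-5\right) 705 - \frac{2943}{5} = -3525 - \frac{2943}{5} = - \frac{20568}{5}$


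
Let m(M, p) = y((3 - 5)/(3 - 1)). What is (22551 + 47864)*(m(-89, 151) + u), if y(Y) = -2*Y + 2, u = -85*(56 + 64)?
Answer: -717951340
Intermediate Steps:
u = -10200 (u = -85*120 = -10200)
y(Y) = 2 - 2*Y
m(M, p) = 4 (m(M, p) = 2 - 2*(3 - 5)/(3 - 1) = 2 - (-4)/2 = 2 - 2*(-1) = 2 + 2 = 4)
(22551 + 47864)*(m(-89, 151) + u) = (22551 + 47864)*(4 - 10200) = 70415*(-10196) = -717951340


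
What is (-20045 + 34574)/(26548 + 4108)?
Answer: 14529/30656 ≈ 0.47394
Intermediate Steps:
(-20045 + 34574)/(26548 + 4108) = 14529/30656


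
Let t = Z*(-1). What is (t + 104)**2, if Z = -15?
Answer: 14161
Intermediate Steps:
t = 15 (t = -15*(-1) = 15)
(t + 104)**2 = (15 + 104)**2 = 119**2 = 14161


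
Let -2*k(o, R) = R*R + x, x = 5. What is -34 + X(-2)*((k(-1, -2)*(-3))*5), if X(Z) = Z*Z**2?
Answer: -574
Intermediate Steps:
k(o, R) = -5/2 - R**2/2 (k(o, R) = -(R*R + 5)/2 = -(R**2 + 5)/2 = -(5 + R**2)/2 = -5/2 - R**2/2)
X(Z) = Z**3
-34 + X(-2)*((k(-1, -2)*(-3))*5) = -34 + (-2)**3*(((-5/2 - 1/2*(-2)**2)*(-3))*5) = -34 - 8*(-5/2 - 1/2*4)*(-3)*5 = -34 - 8*(-5/2 - 2)*(-3)*5 = -34 - 8*(-9/2*(-3))*5 = -34 - 108*5 = -34 - 8*135/2 = -34 - 540 = -574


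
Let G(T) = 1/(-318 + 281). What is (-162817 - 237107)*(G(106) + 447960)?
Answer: -6628547936556/37 ≈ -1.7915e+11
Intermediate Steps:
G(T) = -1/37 (G(T) = 1/(-37) = -1/37)
(-162817 - 237107)*(G(106) + 447960) = (-162817 - 237107)*(-1/37 + 447960) = -399924*16574519/37 = -6628547936556/37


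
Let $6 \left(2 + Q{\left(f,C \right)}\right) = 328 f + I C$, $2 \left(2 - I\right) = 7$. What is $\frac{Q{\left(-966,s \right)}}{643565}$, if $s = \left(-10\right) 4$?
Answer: $- \frac{10560}{128713} \approx -0.082043$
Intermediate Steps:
$I = - \frac{3}{2}$ ($I = 2 - \frac{7}{2} = - \frac{3}{2} \approx -1.5$)
$s = -40$
$Q{\left(f,C \right)} = -2 - \frac{C}{4} + \frac{164 f}{3}$ ($Q{\left(f,C \right)} = -2 + \frac{328 f - \frac{3 C}{2}}{6} = -2 - \left(- \frac{164 f}{3} + \frac{C}{4}\right) = -2 - \frac{C}{4} + \frac{164 f}{3}$)
$\frac{Q{\left(-966,s \right)}}{643565} = \frac{-2 - -10 + \frac{164}{3} \left(-966\right)}{643565} = \left(-2 + 10 - 52808\right) \frac{1}{643565} = \left(-52800\right) \frac{1}{643565} = - \frac{10560}{128713}$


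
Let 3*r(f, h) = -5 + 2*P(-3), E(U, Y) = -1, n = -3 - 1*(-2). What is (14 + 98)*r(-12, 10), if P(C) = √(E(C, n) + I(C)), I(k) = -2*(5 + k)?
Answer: -560/3 + 224*I*√5/3 ≈ -186.67 + 166.96*I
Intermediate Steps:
n = -1 (n = -3 + 2 = -1)
I(k) = -10 - 2*k
P(C) = √(-11 - 2*C) (P(C) = √(-1 + (-10 - 2*C)) = √(-11 - 2*C))
r(f, h) = -5/3 + 2*I*√5/3 (r(f, h) = (-5 + 2*√(-11 - 2*(-3)))/3 = (-5 + 2*√(-11 + 6))/3 = (-5 + 2*√(-5))/3 = (-5 + 2*(I*√5))/3 = (-5 + 2*I*√5)/3 = -5/3 + 2*I*√5/3)
(14 + 98)*r(-12, 10) = (14 + 98)*(-5/3 + 2*I*√5/3) = 112*(-5/3 + 2*I*√5/3) = -560/3 + 224*I*√5/3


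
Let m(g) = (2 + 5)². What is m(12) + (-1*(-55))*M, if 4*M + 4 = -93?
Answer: -5139/4 ≈ -1284.8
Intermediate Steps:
M = -97/4 (M = -1 + (¼)*(-93) = -1 - 93/4 = -97/4 ≈ -24.250)
m(g) = 49 (m(g) = 7² = 49)
m(12) + (-1*(-55))*M = 49 - 1*(-55)*(-97/4) = 49 + 55*(-97/4) = 49 - 5335/4 = -5139/4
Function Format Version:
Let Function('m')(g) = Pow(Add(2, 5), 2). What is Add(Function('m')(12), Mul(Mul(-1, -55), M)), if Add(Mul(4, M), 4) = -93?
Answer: Rational(-5139, 4) ≈ -1284.8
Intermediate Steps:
M = Rational(-97, 4) (M = Add(-1, Mul(Rational(1, 4), -93)) = Add(-1, Rational(-93, 4)) = Rational(-97, 4) ≈ -24.250)
Function('m')(g) = 49 (Function('m')(g) = Pow(7, 2) = 49)
Add(Function('m')(12), Mul(Mul(-1, -55), M)) = Add(49, Mul(Mul(-1, -55), Rational(-97, 4))) = Add(49, Mul(55, Rational(-97, 4))) = Add(49, Rational(-5335, 4)) = Rational(-5139, 4)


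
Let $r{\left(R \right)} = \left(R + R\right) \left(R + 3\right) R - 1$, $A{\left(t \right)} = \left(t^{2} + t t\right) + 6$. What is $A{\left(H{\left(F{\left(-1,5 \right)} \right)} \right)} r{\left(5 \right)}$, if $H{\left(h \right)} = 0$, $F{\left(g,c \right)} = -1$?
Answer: $2394$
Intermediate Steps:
$A{\left(t \right)} = 6 + 2 t^{2}$ ($A{\left(t \right)} = \left(t^{2} + t^{2}\right) + 6 = 2 t^{2} + 6 = 6 + 2 t^{2}$)
$r{\left(R \right)} = -1 + 2 R^{2} \left(3 + R\right)$ ($r{\left(R \right)} = 2 R \left(3 + R\right) R - 1 = 2 R^{2} \left(3 + R\right) - 1 = -1 + 2 R^{2} \left(3 + R\right)$)
$A{\left(H{\left(F{\left(-1,5 \right)} \right)} \right)} r{\left(5 \right)} = \left(6 + 2 \cdot 0^{2}\right) \left(-1 + 2 \cdot 5^{3} + 6 \cdot 5^{2}\right) = \left(6 + 2 \cdot 0\right) \left(-1 + 2 \cdot 125 + 6 \cdot 25\right) = \left(6 + 0\right) \left(-1 + 250 + 150\right) = 6 \cdot 399 = 2394$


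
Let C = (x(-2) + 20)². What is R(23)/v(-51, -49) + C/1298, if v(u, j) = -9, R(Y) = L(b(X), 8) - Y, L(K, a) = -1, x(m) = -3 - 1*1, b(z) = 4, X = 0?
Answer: 5576/1947 ≈ 2.8639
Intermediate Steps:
x(m) = -4 (x(m) = -3 - 1 = -4)
R(Y) = -1 - Y
C = 256 (C = (-4 + 20)² = 16² = 256)
R(23)/v(-51, -49) + C/1298 = (-1 - 1*23)/(-9) + 256/1298 = (-1 - 23)*(-⅑) + 256*(1/1298) = -24*(-⅑) + 128/649 = 8/3 + 128/649 = 5576/1947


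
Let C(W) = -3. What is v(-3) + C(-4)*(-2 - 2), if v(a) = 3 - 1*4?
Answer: 11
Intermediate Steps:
v(a) = -1 (v(a) = 3 - 4 = -1)
v(-3) + C(-4)*(-2 - 2) = -1 - 3*(-2 - 2) = -1 - 3*(-4) = -1 + 12 = 11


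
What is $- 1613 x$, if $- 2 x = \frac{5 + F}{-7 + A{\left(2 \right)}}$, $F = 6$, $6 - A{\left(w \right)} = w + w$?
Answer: $- \frac{17743}{10} \approx -1774.3$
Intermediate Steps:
$A{\left(w \right)} = 6 - 2 w$ ($A{\left(w \right)} = 6 - \left(w + w\right) = 6 - 2 w$)
$x = \frac{11}{10}$ ($x = - \frac{\left(5 + 6\right) \frac{1}{-7 + \left(6 - 4\right)}}{2} = - \frac{11 \frac{1}{-7 + \left(6 - 4\right)}}{2} = - \frac{11 \frac{1}{-7 + 2}}{2} = - \frac{11 \frac{1}{-5}}{2} = - \frac{11 \left(- \frac{1}{5}\right)}{2} = \left(- \frac{1}{2}\right) \left(- \frac{11}{5}\right) = \frac{11}{10} \approx 1.1$)
$- 1613 x = \left(-1613\right) \frac{11}{10} = - \frac{17743}{10}$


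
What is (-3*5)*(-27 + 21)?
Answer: 90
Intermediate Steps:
(-3*5)*(-27 + 21) = -15*(-6) = 90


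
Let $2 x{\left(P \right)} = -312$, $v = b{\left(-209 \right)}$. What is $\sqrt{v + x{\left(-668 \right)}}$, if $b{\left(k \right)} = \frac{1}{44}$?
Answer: $\frac{i \sqrt{75493}}{22} \approx 12.489 i$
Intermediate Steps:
$b{\left(k \right)} = \frac{1}{44}$
$v = \frac{1}{44} \approx 0.022727$
$x{\left(P \right)} = -156$ ($x{\left(P \right)} = \frac{1}{2} \left(-312\right) = -156$)
$\sqrt{v + x{\left(-668 \right)}} = \sqrt{\frac{1}{44} - 156} = \sqrt{- \frac{6863}{44}} = \frac{i \sqrt{75493}}{22}$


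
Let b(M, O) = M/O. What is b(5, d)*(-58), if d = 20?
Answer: -29/2 ≈ -14.500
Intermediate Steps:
b(5, d)*(-58) = (5/20)*(-58) = (5*(1/20))*(-58) = (¼)*(-58) = -29/2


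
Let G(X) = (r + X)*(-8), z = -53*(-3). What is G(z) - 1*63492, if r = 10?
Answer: -64844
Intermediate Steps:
z = 159
G(X) = -80 - 8*X (G(X) = (10 + X)*(-8) = -80 - 8*X)
G(z) - 1*63492 = (-80 - 8*159) - 1*63492 = (-80 - 1272) - 63492 = -1352 - 63492 = -64844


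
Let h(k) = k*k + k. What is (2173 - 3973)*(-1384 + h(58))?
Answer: -3668400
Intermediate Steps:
h(k) = k + k² (h(k) = k² + k = k + k²)
(2173 - 3973)*(-1384 + h(58)) = (2173 - 3973)*(-1384 + 58*(1 + 58)) = -1800*(-1384 + 58*59) = -1800*(-1384 + 3422) = -1800*2038 = -3668400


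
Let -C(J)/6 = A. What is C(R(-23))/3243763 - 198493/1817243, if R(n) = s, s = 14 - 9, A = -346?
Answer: -640091652691/5894705605409 ≈ -0.10859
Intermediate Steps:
s = 5
R(n) = 5
C(J) = 2076 (C(J) = -6*(-346) = 2076)
C(R(-23))/3243763 - 198493/1817243 = 2076/3243763 - 198493/1817243 = -640091652691/5894705605409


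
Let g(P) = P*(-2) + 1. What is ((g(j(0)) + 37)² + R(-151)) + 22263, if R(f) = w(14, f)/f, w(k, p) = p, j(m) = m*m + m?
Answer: 23708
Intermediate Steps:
j(m) = m + m² (j(m) = m² + m = m + m²)
g(P) = 1 - 2*P (g(P) = -2*P + 1 = 1 - 2*P)
R(f) = 1 (R(f) = f/f = 1)
((g(j(0)) + 37)² + R(-151)) + 22263 = (((1 - 0*(1 + 0)) + 37)² + 1) + 22263 = (((1 - 0) + 37)² + 1) + 22263 = (((1 - 2*0) + 37)² + 1) + 22263 = (((1 + 0) + 37)² + 1) + 22263 = ((1 + 37)² + 1) + 22263 = (38² + 1) + 22263 = (1444 + 1) + 22263 = 1445 + 22263 = 23708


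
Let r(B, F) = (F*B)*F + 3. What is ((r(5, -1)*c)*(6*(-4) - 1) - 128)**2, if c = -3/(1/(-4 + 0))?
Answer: 6390784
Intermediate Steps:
r(B, F) = 3 + B*F**2 (r(B, F) = (B*F)*F + 3 = B*F**2 + 3 = 3 + B*F**2)
c = 12 (c = -3/(1/(-4)) = -3/(-1/4) = -3*(-4) = 12)
((r(5, -1)*c)*(6*(-4) - 1) - 128)**2 = (((3 + 5*(-1)**2)*12)*(6*(-4) - 1) - 128)**2 = (((3 + 5*1)*12)*(-24 - 1) - 128)**2 = (((3 + 5)*12)*(-25) - 128)**2 = ((8*12)*(-25) - 128)**2 = (96*(-25) - 128)**2 = (-2400 - 128)**2 = (-2528)**2 = 6390784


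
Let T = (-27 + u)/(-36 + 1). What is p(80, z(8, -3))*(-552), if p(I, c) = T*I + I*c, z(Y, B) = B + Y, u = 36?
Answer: -1466112/7 ≈ -2.0944e+5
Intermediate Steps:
T = -9/35 (T = (-27 + 36)/(-36 + 1) = 9/(-35) = 9*(-1/35) = -9/35 ≈ -0.25714)
p(I, c) = -9*I/35 + I*c
p(80, z(8, -3))*(-552) = ((1/35)*80*(-9 + 35*(-3 + 8)))*(-552) = ((1/35)*80*(-9 + 35*5))*(-552) = ((1/35)*80*(-9 + 175))*(-552) = ((1/35)*80*166)*(-552) = (2656/7)*(-552) = -1466112/7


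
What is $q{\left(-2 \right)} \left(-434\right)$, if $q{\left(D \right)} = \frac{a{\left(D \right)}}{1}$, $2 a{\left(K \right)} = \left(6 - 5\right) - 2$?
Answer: $217$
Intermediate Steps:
$a{\left(K \right)} = - \frac{1}{2}$ ($a{\left(K \right)} = \frac{\left(6 - 5\right) - 2}{2} = \frac{1 - 2}{2} = \frac{1}{2} \left(-1\right) = - \frac{1}{2}$)
$q{\left(D \right)} = - \frac{1}{2}$ ($q{\left(D \right)} = - \frac{1}{2 \cdot 1} = \left(- \frac{1}{2}\right) 1 = - \frac{1}{2}$)
$q{\left(-2 \right)} \left(-434\right) = \left(- \frac{1}{2}\right) \left(-434\right) = 217$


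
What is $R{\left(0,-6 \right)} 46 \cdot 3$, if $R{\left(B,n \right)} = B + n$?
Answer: $-828$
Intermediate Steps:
$R{\left(0,-6 \right)} 46 \cdot 3 = \left(0 - 6\right) 46 \cdot 3 = \left(-6\right) 46 \cdot 3 = \left(-276\right) 3 = -828$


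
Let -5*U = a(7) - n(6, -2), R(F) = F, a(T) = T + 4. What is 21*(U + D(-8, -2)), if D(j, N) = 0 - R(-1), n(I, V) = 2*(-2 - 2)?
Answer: -294/5 ≈ -58.800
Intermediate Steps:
a(T) = 4 + T
n(I, V) = -8 (n(I, V) = 2*(-4) = -8)
D(j, N) = 1 (D(j, N) = 0 - 1*(-1) = 0 + 1 = 1)
U = -19/5 (U = -((4 + 7) - 1*(-8))/5 = -(11 + 8)/5 = -⅕*19 = -19/5 ≈ -3.8000)
21*(U + D(-8, -2)) = 21*(-19/5 + 1) = 21*(-14/5) = -294/5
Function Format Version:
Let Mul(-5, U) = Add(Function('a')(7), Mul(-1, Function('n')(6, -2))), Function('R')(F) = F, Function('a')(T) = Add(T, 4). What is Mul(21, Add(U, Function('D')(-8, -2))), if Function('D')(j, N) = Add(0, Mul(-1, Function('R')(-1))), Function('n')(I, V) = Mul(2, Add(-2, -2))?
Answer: Rational(-294, 5) ≈ -58.800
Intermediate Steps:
Function('a')(T) = Add(4, T)
Function('n')(I, V) = -8 (Function('n')(I, V) = Mul(2, -4) = -8)
Function('D')(j, N) = 1 (Function('D')(j, N) = Add(0, Mul(-1, -1)) = Add(0, 1) = 1)
U = Rational(-19, 5) (U = Mul(Rational(-1, 5), Add(Add(4, 7), Mul(-1, -8))) = Mul(Rational(-1, 5), Add(11, 8)) = Mul(Rational(-1, 5), 19) = Rational(-19, 5) ≈ -3.8000)
Mul(21, Add(U, Function('D')(-8, -2))) = Mul(21, Add(Rational(-19, 5), 1)) = Mul(21, Rational(-14, 5)) = Rational(-294, 5)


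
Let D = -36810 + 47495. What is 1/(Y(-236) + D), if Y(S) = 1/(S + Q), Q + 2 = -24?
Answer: 262/2799469 ≈ 9.3589e-5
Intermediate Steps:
Q = -26 (Q = -2 - 24 = -26)
D = 10685
Y(S) = 1/(-26 + S) (Y(S) = 1/(S - 26) = 1/(-26 + S))
1/(Y(-236) + D) = 1/(1/(-26 - 236) + 10685) = 1/(1/(-262) + 10685) = 1/(-1/262 + 10685) = 1/(2799469/262) = 262/2799469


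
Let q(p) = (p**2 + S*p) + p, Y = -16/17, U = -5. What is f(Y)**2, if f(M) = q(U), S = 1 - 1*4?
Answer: 1225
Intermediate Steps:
S = -3 (S = 1 - 4 = -3)
Y = -16/17 (Y = -16*1/17 = -16/17 ≈ -0.94118)
q(p) = p**2 - 2*p (q(p) = (p**2 - 3*p) + p = p**2 - 2*p)
f(M) = 35 (f(M) = -5*(-2 - 5) = -5*(-7) = 35)
f(Y)**2 = 35**2 = 1225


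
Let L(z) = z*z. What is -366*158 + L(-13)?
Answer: -57659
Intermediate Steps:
L(z) = z²
-366*158 + L(-13) = -366*158 + (-13)² = -57828 + 169 = -57659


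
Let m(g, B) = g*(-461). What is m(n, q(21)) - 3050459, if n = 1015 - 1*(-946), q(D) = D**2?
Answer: -3954480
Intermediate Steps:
n = 1961 (n = 1015 + 946 = 1961)
m(g, B) = -461*g
m(n, q(21)) - 3050459 = -461*1961 - 3050459 = -904021 - 3050459 = -3954480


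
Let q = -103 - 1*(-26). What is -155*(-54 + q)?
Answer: 20305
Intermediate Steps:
q = -77 (q = -103 + 26 = -77)
-155*(-54 + q) = -155*(-54 - 77) = -155*(-131) = 20305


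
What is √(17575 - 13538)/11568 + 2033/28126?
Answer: 2033/28126 + √4037/11568 ≈ 0.077774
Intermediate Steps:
√(17575 - 13538)/11568 + 2033/28126 = √4037*(1/11568) + 2033*(1/28126) = √4037/11568 + 2033/28126 = 2033/28126 + √4037/11568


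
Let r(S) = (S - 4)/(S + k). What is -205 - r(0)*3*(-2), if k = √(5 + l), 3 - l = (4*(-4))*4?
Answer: -205 - 2*√2 ≈ -207.83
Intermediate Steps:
l = 67 (l = 3 - 4*(-4)*4 = 3 - (-16)*4 = 3 - 1*(-64) = 3 + 64 = 67)
k = 6*√2 (k = √(5 + 67) = √72 = 6*√2 ≈ 8.4853)
r(S) = (-4 + S)/(S + 6*√2) (r(S) = (S - 4)/(S + 6*√2) = (-4 + S)/(S + 6*√2))
-205 - r(0)*3*(-2) = -205 - ((-4 + 0)/(0 + 6*√2))*3*(-2) = -205 - (-4/(6*√2))*3*(-2) = -205 - ((√2/12)*(-4))*3*(-2) = -205 - -√2/3*3*(-2) = -205 - (-√2)*(-2) = -205 - 2*√2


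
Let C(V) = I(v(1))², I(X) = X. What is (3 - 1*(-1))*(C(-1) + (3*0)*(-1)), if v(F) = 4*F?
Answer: 64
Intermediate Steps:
C(V) = 16 (C(V) = (4*1)² = 4² = 16)
(3 - 1*(-1))*(C(-1) + (3*0)*(-1)) = (3 - 1*(-1))*(16 + (3*0)*(-1)) = (3 + 1)*(16 + 0*(-1)) = 4*(16 + 0) = 4*16 = 64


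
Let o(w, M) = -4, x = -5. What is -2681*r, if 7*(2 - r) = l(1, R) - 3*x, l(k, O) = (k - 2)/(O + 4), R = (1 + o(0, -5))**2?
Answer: 4596/13 ≈ 353.54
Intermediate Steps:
R = 9 (R = (1 - 4)**2 = (-3)**2 = 9)
l(k, O) = (-2 + k)/(4 + O)
r = -12/91 (r = 2 - ((-2 + 1)/(4 + 9) - 3*(-5))/7 = 2 - (-1/13 + 15)/7 = 2 - 1/7*194/13 = 2 - 194/91 = -12/91 ≈ -0.13187)
-2681*r = -2681*(-12/91) = 4596/13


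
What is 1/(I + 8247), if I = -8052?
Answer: 1/195 ≈ 0.0051282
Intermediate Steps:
1/(I + 8247) = 1/(-8052 + 8247) = 1/195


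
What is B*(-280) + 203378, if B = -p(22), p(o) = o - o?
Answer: 203378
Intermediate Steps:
p(o) = 0
B = 0 (B = -1*0 = 0)
B*(-280) + 203378 = 0*(-280) + 203378 = 0 + 203378 = 203378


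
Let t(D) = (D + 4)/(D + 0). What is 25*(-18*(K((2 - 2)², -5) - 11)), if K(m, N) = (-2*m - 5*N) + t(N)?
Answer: -6390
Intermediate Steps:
t(D) = (4 + D)/D
K(m, N) = -5*N - 2*m + (4 + N)/N (K(m, N) = (-2*m - 5*N) + (4 + N)/N = (-5*N - 2*m) + (4 + N)/N = -5*N - 2*m + (4 + N)/N)
25*(-18*(K((2 - 2)², -5) - 11)) = 25*(-18*((1 - 5*(-5) - 2*(2 - 2)² + 4/(-5)) - 11)) = 25*(-18*((1 + 25 - 2*0² + 4*(-⅕)) - 11)) = 25*(-18*((1 + 25 - 2*0 - ⅘) - 11)) = 25*(-18*((1 + 25 + 0 - ⅘) - 11)) = 25*(-18*(126/5 - 11)) = 25*(-18*71/5) = 25*(-1278/5) = -6390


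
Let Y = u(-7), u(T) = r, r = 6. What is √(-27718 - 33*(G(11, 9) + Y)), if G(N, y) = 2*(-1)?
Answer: 5*I*√1114 ≈ 166.88*I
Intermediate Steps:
u(T) = 6
Y = 6
G(N, y) = -2
√(-27718 - 33*(G(11, 9) + Y)) = √(-27718 - 33*(-2 + 6)) = √(-27718 - 33*4) = √(-27718 - 132) = √(-27850) = 5*I*√1114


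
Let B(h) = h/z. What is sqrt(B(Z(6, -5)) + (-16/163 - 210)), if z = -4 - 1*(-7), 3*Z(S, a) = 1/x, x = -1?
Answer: I*sqrt(50265451)/489 ≈ 14.499*I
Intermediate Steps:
Z(S, a) = -1/3 (Z(S, a) = (1/3)/(-1) = (1/3)*(-1) = -1/3)
z = 3 (z = -4 + 7 = 3)
B(h) = h/3
sqrt(B(Z(6, -5)) + (-16/163 - 210)) = sqrt((1/3)*(-1/3) + (-16/163 - 210)) = sqrt(-1/9 + (-16*1/163 - 210)) = sqrt(-1/9 + (-16/163 - 210)) = sqrt(-1/9 - 34246/163) = sqrt(-308377/1467) = I*sqrt(50265451)/489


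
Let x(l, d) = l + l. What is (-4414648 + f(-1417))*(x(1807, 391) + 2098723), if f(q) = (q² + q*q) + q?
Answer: -841538170719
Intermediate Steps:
x(l, d) = 2*l
f(q) = q + 2*q² (f(q) = (q² + q²) + q = 2*q² + q = q + 2*q²)
(-4414648 + f(-1417))*(x(1807, 391) + 2098723) = (-4414648 - 1417*(1 + 2*(-1417)))*(2*1807 + 2098723) = (-4414648 - 1417*(1 - 2834))*(3614 + 2098723) = (-4414648 - 1417*(-2833))*2102337 = (-4414648 + 4014361)*2102337 = -400287*2102337 = -841538170719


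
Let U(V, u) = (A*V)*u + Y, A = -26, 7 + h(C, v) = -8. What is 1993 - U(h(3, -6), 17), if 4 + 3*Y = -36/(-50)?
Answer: -347693/75 ≈ -4635.9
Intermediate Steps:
h(C, v) = -15 (h(C, v) = -7 - 8 = -15)
Y = -82/75 (Y = -4/3 + (-36/(-50))/3 = -4/3 + (-36*(-1/50))/3 = -4/3 + (⅓)*(18/25) = -4/3 + 6/25 = -82/75 ≈ -1.0933)
U(V, u) = -82/75 - 26*V*u (U(V, u) = (-26*V)*u - 82/75 = -26*V*u - 82/75 = -82/75 - 26*V*u)
1993 - U(h(3, -6), 17) = 1993 - (-82/75 - 26*(-15)*17) = 1993 - (-82/75 + 6630) = 1993 - 1*497168/75 = 1993 - 497168/75 = -347693/75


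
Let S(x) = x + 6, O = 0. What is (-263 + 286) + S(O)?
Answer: 29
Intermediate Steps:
S(x) = 6 + x
(-263 + 286) + S(O) = (-263 + 286) + (6 + 0) = 23 + 6 = 29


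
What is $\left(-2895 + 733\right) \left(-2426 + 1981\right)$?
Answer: $962090$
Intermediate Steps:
$\left(-2895 + 733\right) \left(-2426 + 1981\right) = \left(-2162\right) \left(-445\right) = 962090$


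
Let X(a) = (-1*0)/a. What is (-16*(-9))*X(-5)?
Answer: 0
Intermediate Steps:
X(a) = 0 (X(a) = 0/a = 0)
(-16*(-9))*X(-5) = -16*(-9)*0 = 144*0 = 0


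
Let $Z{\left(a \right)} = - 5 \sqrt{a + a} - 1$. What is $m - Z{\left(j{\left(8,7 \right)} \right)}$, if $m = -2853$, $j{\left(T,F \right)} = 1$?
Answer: $-2852 + 5 \sqrt{2} \approx -2844.9$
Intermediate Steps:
$Z{\left(a \right)} = -1 - 5 \sqrt{2} \sqrt{a}$ ($Z{\left(a \right)} = - 5 \sqrt{2 a} - 1 = - 5 \sqrt{2} \sqrt{a} - 1 = -1 - 5 \sqrt{2} \sqrt{a}$)
$m - Z{\left(j{\left(8,7 \right)} \right)} = -2853 - \left(-1 - 5 \sqrt{2} \sqrt{1}\right) = -2853 - \left(-1 - 5 \sqrt{2} \cdot 1\right) = -2853 - \left(-1 - 5 \sqrt{2}\right) = -2853 + \left(1 + 5 \sqrt{2}\right) = -2852 + 5 \sqrt{2}$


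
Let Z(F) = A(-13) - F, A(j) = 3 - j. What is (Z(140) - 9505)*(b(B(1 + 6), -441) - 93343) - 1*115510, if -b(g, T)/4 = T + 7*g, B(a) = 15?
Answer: 885742861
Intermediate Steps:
b(g, T) = -28*g - 4*T (b(g, T) = -4*(T + 7*g) = -28*g - 4*T)
Z(F) = 16 - F (Z(F) = (3 - 1*(-13)) - F = (3 + 13) - F = 16 - F)
(Z(140) - 9505)*(b(B(1 + 6), -441) - 93343) - 1*115510 = ((16 - 1*140) - 9505)*((-28*15 - 4*(-441)) - 93343) - 1*115510 = ((16 - 140) - 9505)*((-420 + 1764) - 93343) - 115510 = (-124 - 9505)*(1344 - 93343) - 115510 = -9629*(-91999) - 115510 = 885858371 - 115510 = 885742861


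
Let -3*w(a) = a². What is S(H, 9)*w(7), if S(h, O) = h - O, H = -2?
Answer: 539/3 ≈ 179.67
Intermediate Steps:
w(a) = -a²/3
S(H, 9)*w(7) = (-2 - 1*9)*(-⅓*7²) = (-2 - 9)*(-⅓*49) = -11*(-49/3) = 539/3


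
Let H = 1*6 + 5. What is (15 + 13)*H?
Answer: 308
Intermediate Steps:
H = 11 (H = 6 + 5 = 11)
(15 + 13)*H = (15 + 13)*11 = 28*11 = 308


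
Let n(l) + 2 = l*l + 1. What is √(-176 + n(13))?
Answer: 2*I*√2 ≈ 2.8284*I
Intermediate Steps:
n(l) = -1 + l² (n(l) = -2 + (l*l + 1) = -2 + (l² + 1) = -2 + (1 + l²) = -1 + l²)
√(-176 + n(13)) = √(-176 + (-1 + 13²)) = √(-176 + (-1 + 169)) = √(-176 + 168) = √(-8) = 2*I*√2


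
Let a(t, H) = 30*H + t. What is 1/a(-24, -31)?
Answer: -1/954 ≈ -0.0010482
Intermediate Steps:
a(t, H) = t + 30*H
1/a(-24, -31) = 1/(-24 + 30*(-31)) = 1/(-24 - 930) = 1/(-954) = -1/954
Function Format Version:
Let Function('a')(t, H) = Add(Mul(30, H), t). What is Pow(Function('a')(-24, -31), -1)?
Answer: Rational(-1, 954) ≈ -0.0010482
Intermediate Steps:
Function('a')(t, H) = Add(t, Mul(30, H))
Pow(Function('a')(-24, -31), -1) = Pow(Add(-24, Mul(30, -31)), -1) = Pow(Add(-24, -930), -1) = Pow(-954, -1) = Rational(-1, 954)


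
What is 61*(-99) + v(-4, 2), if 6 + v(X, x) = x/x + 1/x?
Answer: -12087/2 ≈ -6043.5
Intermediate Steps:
v(X, x) = -5 + 1/x (v(X, x) = -6 + (x/x + 1/x) = -6 + (1 + 1/x) = -5 + 1/x)
61*(-99) + v(-4, 2) = 61*(-99) + (-5 + 1/2) = -6039 + (-5 + 1/2) = -6039 - 9/2 = -12087/2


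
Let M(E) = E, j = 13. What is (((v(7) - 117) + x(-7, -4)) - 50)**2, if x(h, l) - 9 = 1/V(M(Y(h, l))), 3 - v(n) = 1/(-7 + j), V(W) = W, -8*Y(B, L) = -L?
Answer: 889249/36 ≈ 24701.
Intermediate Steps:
Y(B, L) = L/8 (Y(B, L) = -(-1)*L/8 = L/8)
v(n) = 17/6 (v(n) = 3 - 1/(-7 + 13) = 3 - 1/6 = 17/6)
x(h, l) = 9 + 8/l (x(h, l) = 9 + 1/(l/8) = 9 + 8/l)
(((v(7) - 117) + x(-7, -4)) - 50)**2 = (((17/6 - 117) + (9 + 8/(-4))) - 50)**2 = ((-685/6 + (9 + 8*(-1/4))) - 50)**2 = ((-685/6 + (9 - 2)) - 50)**2 = ((-685/6 + 7) - 50)**2 = (-643/6 - 50)**2 = (-943/6)**2 = 889249/36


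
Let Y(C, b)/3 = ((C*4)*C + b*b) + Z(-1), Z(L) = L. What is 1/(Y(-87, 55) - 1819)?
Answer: 1/98081 ≈ 1.0196e-5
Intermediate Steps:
Y(C, b) = -3 + 3*b**2 + 12*C**2 (Y(C, b) = 3*(((C*4)*C + b*b) - 1) = 3*(((4*C)*C + b**2) - 1) = 3*((4*C**2 + b**2) - 1) = 3*((b**2 + 4*C**2) - 1) = 3*(-1 + b**2 + 4*C**2) = -3 + 3*b**2 + 12*C**2)
1/(Y(-87, 55) - 1819) = 1/((-3 + 3*55**2 + 12*(-87)**2) - 1819) = 1/((-3 + 3*3025 + 12*7569) - 1819) = 1/((-3 + 9075 + 90828) - 1819) = 1/(99900 - 1819) = 1/98081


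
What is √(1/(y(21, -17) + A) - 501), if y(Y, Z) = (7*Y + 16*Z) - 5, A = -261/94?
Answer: 5*I*√3121785163/12481 ≈ 22.383*I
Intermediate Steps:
A = -261/94 (A = -261*1/94 = -261/94 ≈ -2.7766)
y(Y, Z) = -5 + 7*Y + 16*Z
√(1/(y(21, -17) + A) - 501) = √(1/((-5 + 7*21 + 16*(-17)) - 261/94) - 501) = √(1/((-5 + 147 - 272) - 261/94) - 501) = √(1/(-130 - 261/94) - 501) = √(1/(-12481/94) - 501) = √(-94/12481 - 501) = √(-6253075/12481) = 5*I*√3121785163/12481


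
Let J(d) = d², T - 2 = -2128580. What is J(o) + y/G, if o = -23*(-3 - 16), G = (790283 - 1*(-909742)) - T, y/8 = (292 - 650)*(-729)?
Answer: 243715524721/1276201 ≈ 1.9097e+5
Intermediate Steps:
T = -2128578 (T = 2 - 2128580 = -2128578)
y = 2087856 (y = 8*((292 - 650)*(-729)) = 8*(-358*(-729)) = 8*260982 = 2087856)
G = 3828603 (G = (790283 - 1*(-909742)) - 1*(-2128578) = (790283 + 909742) + 2128578 = 1700025 + 2128578 = 3828603)
o = 437 (o = -23*(-19) = 437)
J(o) + y/G = 437² + 2087856/3828603 = 190969 + 2087856*(1/3828603) = 190969 + 695952/1276201 = 243715524721/1276201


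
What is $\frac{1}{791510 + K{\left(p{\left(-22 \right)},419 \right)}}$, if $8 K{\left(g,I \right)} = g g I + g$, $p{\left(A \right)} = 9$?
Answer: $\frac{2}{1591507} \approx 1.2567 \cdot 10^{-6}$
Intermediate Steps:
$K{\left(g,I \right)} = \frac{g}{8} + \frac{I g^{2}}{8}$ ($K{\left(g,I \right)} = \frac{g g I + g}{8} = \frac{g^{2} I + g}{8} = \frac{I g^{2} + g}{8} = \frac{g + I g^{2}}{8} = \frac{g}{8} + \frac{I g^{2}}{8}$)
$\frac{1}{791510 + K{\left(p{\left(-22 \right)},419 \right)}} = \frac{1}{791510 + \frac{1}{8} \cdot 9 \left(1 + 419 \cdot 9\right)} = \frac{1}{791510 + \frac{1}{8} \cdot 9 \left(1 + 3771\right)} = \frac{1}{791510 + \frac{1}{8} \cdot 9 \cdot 3772} = \frac{1}{791510 + \frac{8487}{2}} = \frac{1}{\frac{1591507}{2}} = \frac{2}{1591507}$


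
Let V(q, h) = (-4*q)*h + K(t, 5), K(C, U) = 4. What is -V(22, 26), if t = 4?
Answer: 2284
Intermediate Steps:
V(q, h) = 4 - 4*h*q (V(q, h) = (-4*q)*h + 4 = -4*h*q + 4 = 4 - 4*h*q)
-V(22, 26) = -(4 - 4*26*22) = -(4 - 2288) = -1*(-2284) = 2284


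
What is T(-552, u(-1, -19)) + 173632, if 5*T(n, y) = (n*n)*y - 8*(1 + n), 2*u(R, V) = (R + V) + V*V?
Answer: 10564920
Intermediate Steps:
u(R, V) = R/2 + V/2 + V²/2 (u(R, V) = ((R + V) + V*V)/2 = ((R + V) + V²)/2 = (R + V + V²)/2 = R/2 + V/2 + V²/2)
T(n, y) = -8/5 - 8*n/5 + y*n²/5 (T(n, y) = ((n*n)*y - 8*(1 + n))/5 = (n²*y + (-8 - 8*n))/5 = (y*n² + (-8 - 8*n))/5 = (-8 - 8*n + y*n²)/5 = -8/5 - 8*n/5 + y*n²/5)
T(-552, u(-1, -19)) + 173632 = (-8/5 - 8/5*(-552) + (⅕)*((½)*(-1) + (½)*(-19) + (½)*(-19)²)*(-552)²) + 173632 = (-8/5 + 4416/5 + (⅕)*(-½ - 19/2 + (½)*361)*304704) + 173632 = (-8/5 + 4416/5 + (⅕)*(-½ - 19/2 + 361/2)*304704) + 173632 = (-8/5 + 4416/5 + (⅕)*(341/2)*304704) + 173632 = (-8/5 + 4416/5 + 51952032/5) + 173632 = 10391288 + 173632 = 10564920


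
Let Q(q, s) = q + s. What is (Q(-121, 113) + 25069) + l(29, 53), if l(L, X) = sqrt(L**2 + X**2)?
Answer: 25061 + 5*sqrt(146) ≈ 25121.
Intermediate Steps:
(Q(-121, 113) + 25069) + l(29, 53) = ((-121 + 113) + 25069) + sqrt(29**2 + 53**2) = (-8 + 25069) + sqrt(841 + 2809) = 25061 + sqrt(3650) = 25061 + 5*sqrt(146)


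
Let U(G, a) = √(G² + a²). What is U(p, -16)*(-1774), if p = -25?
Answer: -1774*√881 ≈ -52655.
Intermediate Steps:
U(p, -16)*(-1774) = √((-25)² + (-16)²)*(-1774) = √(625 + 256)*(-1774) = √881*(-1774) = -1774*√881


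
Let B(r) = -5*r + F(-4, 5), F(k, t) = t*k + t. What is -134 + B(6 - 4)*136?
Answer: -3534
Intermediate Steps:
F(k, t) = t + k*t (F(k, t) = k*t + t = t + k*t)
B(r) = -15 - 5*r (B(r) = -5*r + 5*(1 - 4) = -5*r + 5*(-3) = -5*r - 15 = -15 - 5*r)
-134 + B(6 - 4)*136 = -134 + (-15 - 5*(6 - 4))*136 = -134 + (-15 - 5*2)*136 = -134 + (-15 - 10)*136 = -134 - 25*136 = -134 - 3400 = -3534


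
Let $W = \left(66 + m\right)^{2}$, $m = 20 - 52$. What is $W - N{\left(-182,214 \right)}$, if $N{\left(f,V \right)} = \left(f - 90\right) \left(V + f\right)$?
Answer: $9860$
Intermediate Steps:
$m = -32$
$N{\left(f,V \right)} = \left(-90 + f\right) \left(V + f\right)$
$W = 1156$ ($W = \left(66 - 32\right)^{2} = 34^{2} = 1156$)
$W - N{\left(-182,214 \right)} = 1156 - \left(\left(-182\right)^{2} - 19260 - -16380 + 214 \left(-182\right)\right) = 1156 - \left(33124 - 19260 + 16380 - 38948\right) = 1156 - -8704 = 1156 + 8704 = 9860$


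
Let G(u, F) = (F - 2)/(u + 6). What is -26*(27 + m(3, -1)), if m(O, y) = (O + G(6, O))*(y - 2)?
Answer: -923/2 ≈ -461.50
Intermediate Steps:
G(u, F) = (-2 + F)/(6 + u)
m(O, y) = (-2 + y)*(-⅙ + 13*O/12) (m(O, y) = (O + (-2 + O)/(6 + 6))*(y - 2) = (O + (-2 + O)/12)*(-2 + y) = (O + (-⅙ + O/12))*(-2 + y) = (-⅙ + 13*O/12)*(-2 + y) = (-2 + y)*(-⅙ + 13*O/12))
-26*(27 + m(3, -1)) = -26*(27 + (⅓ - 13/6*3 - ⅙*(-1) + (13/12)*3*(-1))) = -26*(27 + (⅓ - 13/2 + ⅙ - 13/4)) = -26*(27 - 37/4) = -26*71/4 = -923/2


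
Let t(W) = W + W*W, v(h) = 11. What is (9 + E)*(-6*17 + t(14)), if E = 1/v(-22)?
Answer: 10800/11 ≈ 981.82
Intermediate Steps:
E = 1/11 ≈ 0.090909
t(W) = W + W**2
(9 + E)*(-6*17 + t(14)) = (9 + 1/11)*(-6*17 + 14*(1 + 14)) = 100*(-102 + 14*15)/11 = 100*(-102 + 210)/11 = (100/11)*108 = 10800/11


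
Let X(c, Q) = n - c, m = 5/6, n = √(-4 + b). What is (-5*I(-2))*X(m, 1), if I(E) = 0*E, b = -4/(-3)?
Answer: 0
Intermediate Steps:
b = 4/3 (b = -4*(-⅓) = 4/3 ≈ 1.3333)
n = 2*I*√6/3 (n = √(-4 + 4/3) = √(-8/3) = 2*I*√6/3 ≈ 1.633*I)
m = ⅚ (m = 5*(⅙) = ⅚ ≈ 0.83333)
X(c, Q) = -c + 2*I*√6/3 (X(c, Q) = 2*I*√6/3 - c = -c + 2*I*√6/3)
I(E) = 0
(-5*I(-2))*X(m, 1) = (-5*0)*(-1*⅚ + 2*I*√6/3) = 0*(-⅚ + 2*I*√6/3) = 0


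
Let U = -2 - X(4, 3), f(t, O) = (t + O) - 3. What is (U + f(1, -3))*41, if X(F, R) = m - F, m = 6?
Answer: -369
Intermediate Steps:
X(F, R) = 6 - F
f(t, O) = -3 + O + t (f(t, O) = (O + t) - 3 = -3 + O + t)
U = -4 (U = -2 - (6 - 1*4) = -2 - (6 - 4) = -2 - 1*2 = -2 - 2 = -4)
(U + f(1, -3))*41 = (-4 + (-3 - 3 + 1))*41 = (-4 - 5)*41 = -9*41 = -369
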